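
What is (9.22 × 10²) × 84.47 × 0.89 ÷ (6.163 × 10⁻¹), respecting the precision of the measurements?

(9.22 × 10²) × 84.47 × 0.89 ÷ (6.163 × 10⁻¹) = 112468.590946…
Multiplication/division keeps the fewest significant figures: 9.22 × 10² → 3 s.f., 84.47 → 4 s.f., 0.89 → 2 s.f., 6.163 × 10⁻¹ → 4 s.f.; limit is 2.
Rounded to 2 significant figures: 1.1 × 10⁵.

1.1 × 10⁵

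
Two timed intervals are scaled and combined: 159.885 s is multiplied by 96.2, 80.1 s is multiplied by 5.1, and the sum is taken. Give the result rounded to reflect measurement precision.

159.885 × 96.2 = 15380.937 → 1.54 × 10^4 s (3 s.f., last digit at the 10^2 place).
80.1 × 5.1 = 408.51 → 4.1 × 10^2 s (2 s.f., last digit at the 10^1 place).
Sum: 15789.447 s; keep the coarser place, 10^2.
Result: 1.58 × 10^4 s.

1.58 × 10^4 s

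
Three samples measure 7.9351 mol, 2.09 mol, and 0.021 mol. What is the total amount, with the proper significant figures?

10.05 mol

7.9351 mol + 2.09 mol + 0.021 mol = 10.0461 mol.
Addition/subtraction keeps the fewest decimal places: 7.9351 → 4 decimal places, 2.09 → 2 decimal places, 0.021 → 3 decimal places; limit is 2.
Rounded to 2 decimal places: 10.05 mol.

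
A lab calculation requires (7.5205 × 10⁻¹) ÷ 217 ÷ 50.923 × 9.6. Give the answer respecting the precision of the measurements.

6.5 × 10⁻⁴

(7.5205 × 10⁻¹) ÷ 217 ÷ 50.923 × 9.6 = 0.000653347500079…
Multiplication/division keeps the fewest significant figures: 7.5205 × 10⁻¹ → 5 s.f., 217 → 3 s.f., 50.923 → 5 s.f., 9.6 → 2 s.f.; limit is 2.
Rounded to 2 significant figures: 6.5 × 10⁻⁴.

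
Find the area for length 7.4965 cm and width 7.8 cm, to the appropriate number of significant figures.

area = 7.4965 cm × 7.8 cm = 58.4727 cm².
7.4965 has 5 significant figures; 7.8 has 2.
Division/multiplication keeps the fewest: 2 significant figures.
Rounded: 58 cm².

58 cm²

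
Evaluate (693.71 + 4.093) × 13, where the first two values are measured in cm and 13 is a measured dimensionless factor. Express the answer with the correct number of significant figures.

9.1 × 10³ cm

693.71 cm + 4.093 cm = 697.803 cm; the sum is limited to 2 decimal places (5 s.f.).
Carrying full precision, 697.803 × 13 = 9071.439 cm; 13 has 2 s.f., so the result keeps min(5, 2) = 2 s.f.
Rounded to 2 significant figures: 9.1 × 10³ cm.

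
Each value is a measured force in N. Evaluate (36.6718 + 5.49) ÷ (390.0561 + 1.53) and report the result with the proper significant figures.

36.6718 + 5.49 = 42.1618, limited to 2 d.p. → 4 s.f.; 390.0561 + 1.53 = 391.5861, limited to 2 d.p. → 5 s.f.
Carrying full precision, 42.1618 ÷ 391.5861 = 0.10766929674…; keep min(4, 5) = 4 s.f.
Rounded to 4 significant figures: 0.1077.

0.1077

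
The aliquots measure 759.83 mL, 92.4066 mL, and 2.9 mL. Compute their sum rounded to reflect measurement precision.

759.83 mL + 92.4066 mL + 2.9 mL = 855.1366 mL.
Addition/subtraction keeps the fewest decimal places: 759.83 → 2 decimal places, 92.4066 → 4 decimal places, 2.9 → 1 decimal place; limit is 1.
Rounded to 1 decimal place: 855.1 mL.

855.1 mL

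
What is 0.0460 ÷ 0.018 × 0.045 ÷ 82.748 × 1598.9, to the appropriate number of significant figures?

0.0460 ÷ 0.018 × 0.045 ÷ 82.748 × 1598.9 = 2.22208995988…
Multiplication/division keeps the fewest significant figures: 0.0460 → 3 s.f., 0.018 → 2 s.f., 0.045 → 2 s.f., 82.748 → 5 s.f., 1598.9 → 5 s.f.; limit is 2.
Rounded to 2 significant figures: 2.2.

2.2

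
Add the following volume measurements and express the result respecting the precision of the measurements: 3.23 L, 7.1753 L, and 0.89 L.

3.23 L + 7.1753 L + 0.89 L = 11.2953 L.
Addition/subtraction keeps the fewest decimal places: 3.23 → 2 decimal places, 7.1753 → 4 decimal places, 0.89 → 2 decimal places; limit is 2.
Rounded to 2 decimal places: 11.30 L.

11.30 L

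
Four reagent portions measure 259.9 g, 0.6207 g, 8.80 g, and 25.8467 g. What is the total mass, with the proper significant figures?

259.9 g + 0.6207 g + 8.80 g + 25.8467 g = 295.1674 g.
Addition/subtraction keeps the fewest decimal places: 259.9 → 1 decimal place, 0.6207 → 4 decimal places, 8.80 → 2 decimal places, 25.8467 → 4 decimal places; limit is 1.
Rounded to 1 decimal place: 295.2 g.

295.2 g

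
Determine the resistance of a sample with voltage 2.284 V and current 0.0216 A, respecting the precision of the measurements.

resistance = 2.284 V ÷ 0.0216 A = 105.740740741… Ω.
2.284 has 4 significant figures; 0.0216 has 3.
Division/multiplication keeps the fewest: 3 significant figures.
Rounded: 1.06 × 10² Ω.

1.06 × 10² Ω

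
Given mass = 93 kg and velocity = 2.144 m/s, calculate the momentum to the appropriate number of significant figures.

momentum = 93 kg × 2.144 m/s = 199.392 kg·m/s.
93 has 2 significant figures; 2.144 has 4.
Division/multiplication keeps the fewest: 2 significant figures.
Rounded: 2.0 × 10² kg·m/s.

2.0 × 10² kg·m/s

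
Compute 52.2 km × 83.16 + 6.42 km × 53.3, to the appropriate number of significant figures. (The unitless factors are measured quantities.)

4.68 × 10^3 km

52.2 × 83.16 = 4340.952 → 4.34 × 10^3 km (3 s.f., last digit at the 10^1 place).
6.42 × 53.3 = 342.186 → 342 km (3 s.f., last digit at the 10^0 place).
Sum: 4683.138 km; keep the coarser place, 10^1.
Result: 4.68 × 10^3 km.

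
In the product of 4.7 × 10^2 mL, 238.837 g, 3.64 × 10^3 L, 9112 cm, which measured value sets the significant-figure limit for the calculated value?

4.7 × 10^2 mL → 2 s.f.; 238.837 g → 6 s.f.; 3.64 × 10^3 L → 3 s.f.; 9112 cm → 4 s.f.
The fewest is 2 significant figures, from 4.7 × 10^2 mL.

4.7 × 10^2 mL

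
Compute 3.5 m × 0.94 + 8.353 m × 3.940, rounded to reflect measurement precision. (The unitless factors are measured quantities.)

3.5 × 0.94 = 3.29 → 3.3 m (2 s.f., last digit at the 10^-1 place).
8.353 × 3.940 = 32.91082 → 32.91 m (4 s.f., last digit at the 10^-2 place).
Sum: 36.20082 m; keep the coarser place, 10^-1.
Result: 36.2 m.

36.2 m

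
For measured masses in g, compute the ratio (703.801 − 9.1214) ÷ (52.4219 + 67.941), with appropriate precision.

5.77154

703.801 − 9.1214 = 694.6796, limited to 3 d.p. → 6 s.f.; 52.4219 + 67.941 = 120.3629, limited to 3 d.p. → 6 s.f.
Carrying full precision, 694.6796 ÷ 120.3629 = 5.77154256004…; keep min(6, 6) = 6 s.f.
Rounded to 6 significant figures: 5.77154.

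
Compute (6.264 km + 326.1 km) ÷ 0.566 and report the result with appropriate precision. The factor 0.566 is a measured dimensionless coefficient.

6.264 km + 326.1 km = 332.364 km; the sum is limited to 1 decimal place (4 s.f.).
Carrying full precision, 332.364 ÷ 0.566 = 587.215547703… km; 0.566 has 3 s.f., so the result keeps min(4, 3) = 3 s.f.
Rounded to 3 significant figures: 587 km.

587 km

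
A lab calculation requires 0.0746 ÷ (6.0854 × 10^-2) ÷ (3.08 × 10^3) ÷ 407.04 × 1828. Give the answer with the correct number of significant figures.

0.00179

0.0746 ÷ (6.0854 × 10^-2) ÷ (3.08 × 10^3) ÷ 407.04 × 1828 = 0.00178746720549…
Multiplication/division keeps the fewest significant figures: 0.0746 → 3 s.f., 6.0854 × 10^-2 → 5 s.f., 3.08 × 10^3 → 3 s.f., 407.04 → 5 s.f., 1828 → 4 s.f.; limit is 3.
Rounded to 3 significant figures: 0.00179.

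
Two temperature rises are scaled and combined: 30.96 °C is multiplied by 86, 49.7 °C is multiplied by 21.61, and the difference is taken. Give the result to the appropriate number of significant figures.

30.96 × 86 = 2662.56 → 2.7 × 10³ °C (2 s.f., last digit at the 10^2 place).
49.7 × 21.61 = 1074.017 → 1.07 × 10³ °C (3 s.f., last digit at the 10^1 place).
Difference: 1588.543 °C; keep the coarser place, 10^2.
Result: 1.6 × 10³ °C.

1.6 × 10³ °C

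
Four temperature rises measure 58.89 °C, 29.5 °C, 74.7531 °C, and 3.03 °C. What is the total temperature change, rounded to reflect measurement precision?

58.89 °C + 29.5 °C + 74.7531 °C + 3.03 °C = 166.1731 °C.
Addition/subtraction keeps the fewest decimal places: 58.89 → 2 decimal places, 29.5 → 1 decimal place, 74.7531 → 4 decimal places, 3.03 → 2 decimal places; limit is 1.
Rounded to 1 decimal place: 166.2 °C.

166.2 °C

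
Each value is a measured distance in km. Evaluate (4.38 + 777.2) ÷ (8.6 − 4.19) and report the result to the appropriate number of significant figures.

1.8 × 10^2

4.38 + 777.2 = 781.58, limited to 1 d.p. → 4 s.f.; 8.6 − 4.19 = 4.41, limited to 1 d.p. → 2 s.f.
Carrying full precision, 781.58 ÷ 4.41 = 177.229024943…; keep min(4, 2) = 2 s.f.
Rounded to 2 significant figures: 1.8 × 10^2.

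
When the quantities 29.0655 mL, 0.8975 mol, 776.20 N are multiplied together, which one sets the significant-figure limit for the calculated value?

29.0655 mL → 6 s.f.; 0.8975 mol → 4 s.f.; 776.20 N → 5 s.f.
The fewest is 4 significant figures, from 0.8975 mol.

0.8975 mol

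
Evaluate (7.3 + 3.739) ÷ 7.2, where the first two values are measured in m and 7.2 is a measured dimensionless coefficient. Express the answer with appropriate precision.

7.3 m + 3.739 m = 11.039 m; the sum is limited to 1 decimal place (3 s.f.).
Carrying full precision, 11.039 ÷ 7.2 = 1.53319444444… m; 7.2 has 2 s.f., so the result keeps min(3, 2) = 2 s.f.
Rounded to 2 significant figures: 1.5 m.

1.5 m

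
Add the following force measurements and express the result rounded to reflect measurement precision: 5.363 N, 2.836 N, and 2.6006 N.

10.800 N

5.363 N + 2.836 N + 2.6006 N = 10.7996 N.
Addition/subtraction keeps the fewest decimal places: 5.363 → 3 decimal places, 2.836 → 3 decimal places, 2.6006 → 4 decimal places; limit is 3.
Rounded to 3 decimal places: 10.800 N.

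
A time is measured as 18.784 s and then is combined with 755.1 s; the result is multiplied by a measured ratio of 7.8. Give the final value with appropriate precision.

6.0 × 10³ s

18.784 s + 755.1 s = 773.884 s; the sum is limited to 1 decimal place (4 s.f.).
Carrying full precision, 773.884 × 7.8 = 6036.2952 s; 7.8 has 2 s.f., so the result keeps min(4, 2) = 2 s.f.
Rounded to 2 significant figures: 6.0 × 10³ s.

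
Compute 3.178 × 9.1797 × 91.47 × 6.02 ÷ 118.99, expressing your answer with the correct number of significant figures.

3.178 × 9.1797 × 91.47 × 6.02 ÷ 118.99 = 135.004140116…
Multiplication/division keeps the fewest significant figures: 3.178 → 4 s.f., 9.1797 → 5 s.f., 91.47 → 4 s.f., 6.02 → 3 s.f., 118.99 → 5 s.f.; limit is 3.
Rounded to 3 significant figures: 135.

135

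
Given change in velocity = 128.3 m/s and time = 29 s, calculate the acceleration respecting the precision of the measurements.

4.4 m/s²

acceleration = 128.3 m/s ÷ 29 s = 4.42413793103… m/s².
128.3 has 4 significant figures; 29 has 2.
Division/multiplication keeps the fewest: 2 significant figures.
Rounded: 4.4 m/s².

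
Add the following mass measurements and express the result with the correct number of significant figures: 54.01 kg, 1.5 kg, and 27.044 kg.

54.01 kg + 1.5 kg + 27.044 kg = 82.554 kg.
Addition/subtraction keeps the fewest decimal places: 54.01 → 2 decimal places, 1.5 → 1 decimal place, 27.044 → 3 decimal places; limit is 1.
Rounded to 1 decimal place: 82.6 kg.

82.6 kg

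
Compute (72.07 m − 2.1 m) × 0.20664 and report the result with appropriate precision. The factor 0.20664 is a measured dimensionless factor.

14.5 m

72.07 m − 2.1 m = 69.97 m; the difference is limited to 1 decimal place (3 s.f.).
Carrying full precision, 69.97 × 0.20664 = 14.4586008 m; 0.20664 has 5 s.f., so the result keeps min(3, 5) = 3 s.f.
Rounded to 3 significant figures: 14.5 m.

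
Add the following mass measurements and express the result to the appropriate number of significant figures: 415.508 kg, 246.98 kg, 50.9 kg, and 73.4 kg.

415.508 kg + 246.98 kg + 50.9 kg + 73.4 kg = 786.788 kg.
Addition/subtraction keeps the fewest decimal places: 415.508 → 3 decimal places, 246.98 → 2 decimal places, 50.9 → 1 decimal place, 73.4 → 1 decimal place; limit is 1.
Rounded to 1 decimal place: 786.8 kg.

786.8 kg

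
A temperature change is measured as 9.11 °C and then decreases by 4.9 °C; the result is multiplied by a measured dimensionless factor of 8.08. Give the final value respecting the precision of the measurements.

34 °C

9.11 °C − 4.9 °C = 4.21 °C; the difference is limited to 1 decimal place (2 s.f.).
Carrying full precision, 4.21 × 8.08 = 34.0168 °C; 8.08 has 3 s.f., so the result keeps min(2, 3) = 2 s.f.
Rounded to 2 significant figures: 34 °C.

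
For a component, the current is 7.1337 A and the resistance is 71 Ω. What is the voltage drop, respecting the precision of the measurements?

5.1 × 10^2 V

voltage drop = 7.1337 A × 71 Ω = 506.4927 V.
7.1337 has 5 significant figures; 71 has 2.
Division/multiplication keeps the fewest: 2 significant figures.
Rounded: 5.1 × 10^2 V.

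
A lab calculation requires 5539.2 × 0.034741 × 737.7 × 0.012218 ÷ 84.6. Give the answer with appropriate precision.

20.5

5539.2 × 0.034741 × 737.7 × 0.012218 ÷ 84.6 = 20.5021262071…
Multiplication/division keeps the fewest significant figures: 5539.2 → 5 s.f., 0.034741 → 5 s.f., 737.7 → 4 s.f., 0.012218 → 5 s.f., 84.6 → 3 s.f.; limit is 3.
Rounded to 3 significant figures: 20.5.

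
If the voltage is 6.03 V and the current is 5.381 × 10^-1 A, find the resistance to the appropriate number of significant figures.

11.2 Ω

resistance = 6.03 V ÷ 5.381 × 10^-1 A = 11.2060955213… Ω.
6.03 has 3 significant figures; 5.381 × 10^-1 has 4.
Division/multiplication keeps the fewest: 3 significant figures.
Rounded: 11.2 Ω.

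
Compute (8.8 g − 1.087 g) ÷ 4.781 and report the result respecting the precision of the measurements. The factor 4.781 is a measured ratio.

1.6 g

8.8 g − 1.087 g = 7.713 g; the difference is limited to 1 decimal place (2 s.f.).
Carrying full precision, 7.713 ÷ 4.781 = 1.6132608241… g; 4.781 has 4 s.f., so the result keeps min(2, 4) = 2 s.f.
Rounded to 2 significant figures: 1.6 g.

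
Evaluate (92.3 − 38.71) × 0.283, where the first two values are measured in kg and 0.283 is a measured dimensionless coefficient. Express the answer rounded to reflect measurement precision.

15.2 kg

92.3 kg − 38.71 kg = 53.59 kg; the difference is limited to 1 decimal place (3 s.f.).
Carrying full precision, 53.59 × 0.283 = 15.16597 kg; 0.283 has 3 s.f., so the result keeps min(3, 3) = 3 s.f.
Rounded to 3 significant figures: 15.2 kg.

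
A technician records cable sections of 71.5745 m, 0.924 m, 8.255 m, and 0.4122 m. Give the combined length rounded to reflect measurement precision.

71.5745 m + 0.924 m + 8.255 m + 0.4122 m = 81.1657 m.
Addition/subtraction keeps the fewest decimal places: 71.5745 → 4 decimal places, 0.924 → 3 decimal places, 8.255 → 3 decimal places, 0.4122 → 4 decimal places; limit is 3.
Rounded to 3 decimal places: 81.166 m.

81.166 m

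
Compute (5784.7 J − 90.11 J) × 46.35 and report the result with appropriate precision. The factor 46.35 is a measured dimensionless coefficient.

5784.7 J − 90.11 J = 5694.59 J; the difference is limited to 1 decimal place (5 s.f.).
Carrying full precision, 5694.59 × 46.35 = 263944.2465 J; 46.35 has 4 s.f., so the result keeps min(5, 4) = 4 s.f.
Rounded to 4 significant figures: 2.639 × 10^5 J.

2.639 × 10^5 J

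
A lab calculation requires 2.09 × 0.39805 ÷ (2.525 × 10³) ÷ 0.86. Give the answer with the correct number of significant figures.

2.09 × 0.39805 ÷ (2.525 × 10³) ÷ 0.86 = 0.00038311052268…
Multiplication/division keeps the fewest significant figures: 2.09 → 3 s.f., 0.39805 → 5 s.f., 2.525 × 10³ → 4 s.f., 0.86 → 2 s.f.; limit is 2.
Rounded to 2 significant figures: 3.8 × 10⁻⁴.

3.8 × 10⁻⁴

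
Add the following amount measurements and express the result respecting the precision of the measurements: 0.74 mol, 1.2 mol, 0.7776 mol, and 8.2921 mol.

11.0 mol

0.74 mol + 1.2 mol + 0.7776 mol + 8.2921 mol = 11.0097 mol.
Addition/subtraction keeps the fewest decimal places: 0.74 → 2 decimal places, 1.2 → 1 decimal place, 0.7776 → 4 decimal places, 8.2921 → 4 decimal places; limit is 1.
Rounded to 1 decimal place: 11.0 mol.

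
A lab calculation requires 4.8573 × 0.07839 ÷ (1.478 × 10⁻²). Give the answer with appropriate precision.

25.76

4.8573 × 0.07839 ÷ (1.478 × 10⁻²) = 25.762093843…
Multiplication/division keeps the fewest significant figures: 4.8573 → 5 s.f., 0.07839 → 4 s.f., 1.478 × 10⁻² → 4 s.f.; limit is 4.
Rounded to 4 significant figures: 25.76.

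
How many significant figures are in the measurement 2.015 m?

4

2.015: zeros between nonzero digits are significant.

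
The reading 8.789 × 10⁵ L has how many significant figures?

4

8.789 × 10⁵: in scientific notation every digit of the coefficient is significant.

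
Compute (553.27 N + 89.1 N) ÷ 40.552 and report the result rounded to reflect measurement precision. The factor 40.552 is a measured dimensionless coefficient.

15.84 N

553.27 N + 89.1 N = 642.37 N; the sum is limited to 1 decimal place (4 s.f.).
Carrying full precision, 642.37 ÷ 40.552 = 15.8406490432… N; 40.552 has 5 s.f., so the result keeps min(4, 5) = 4 s.f.
Rounded to 4 significant figures: 15.84 N.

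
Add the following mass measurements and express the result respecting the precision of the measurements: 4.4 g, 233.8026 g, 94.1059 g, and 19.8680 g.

352.2 g

4.4 g + 233.8026 g + 94.1059 g + 19.8680 g = 352.1765 g.
Addition/subtraction keeps the fewest decimal places: 4.4 → 1 decimal place, 233.8026 → 4 decimal places, 94.1059 → 4 decimal places, 19.8680 → 4 decimal places; limit is 1.
Rounded to 1 decimal place: 352.2 g.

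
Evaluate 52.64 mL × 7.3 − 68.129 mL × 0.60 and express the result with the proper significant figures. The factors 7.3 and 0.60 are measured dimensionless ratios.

3.4 × 10² mL

52.64 × 7.3 = 384.272 → 3.8 × 10² mL (2 s.f., last digit at the 10^1 place).
68.129 × 0.60 = 40.8774 → 41 mL (2 s.f., last digit at the 10^0 place).
Difference: 343.3946 mL; keep the coarser place, 10^1.
Result: 3.4 × 10² mL.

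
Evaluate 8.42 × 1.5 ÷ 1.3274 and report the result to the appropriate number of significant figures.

8.42 × 1.5 ÷ 1.3274 = 9.51484104264…
Multiplication/division keeps the fewest significant figures: 8.42 → 3 s.f., 1.5 → 2 s.f., 1.3274 → 5 s.f.; limit is 2.
Rounded to 2 significant figures: 9.5.

9.5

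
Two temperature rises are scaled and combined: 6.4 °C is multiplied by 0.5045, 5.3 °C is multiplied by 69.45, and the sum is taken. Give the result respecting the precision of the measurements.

3.7 × 10^2 °C

6.4 × 0.5045 = 3.2288 → 3.2 °C (2 s.f., last digit at the 10^-1 place).
5.3 × 69.45 = 368.085 → 3.7 × 10^2 °C (2 s.f., last digit at the 10^1 place).
Sum: 371.3138 °C; keep the coarser place, 10^1.
Result: 3.7 × 10^2 °C.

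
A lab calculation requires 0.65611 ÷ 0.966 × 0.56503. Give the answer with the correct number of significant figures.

0.384

0.65611 ÷ 0.966 × 0.56503 = 0.383770013768…
Multiplication/division keeps the fewest significant figures: 0.65611 → 5 s.f., 0.966 → 3 s.f., 0.56503 → 5 s.f.; limit is 3.
Rounded to 3 significant figures: 0.384.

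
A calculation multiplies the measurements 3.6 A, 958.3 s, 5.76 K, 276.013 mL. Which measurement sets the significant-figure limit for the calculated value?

3.6 A

3.6 A → 2 s.f.; 958.3 s → 4 s.f.; 5.76 K → 3 s.f.; 276.013 mL → 6 s.f.
The fewest is 2 significant figures, from 3.6 A.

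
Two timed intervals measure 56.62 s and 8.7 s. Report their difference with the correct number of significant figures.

56.62 s − 8.7 s = 47.92 s.
Addition/subtraction keeps the fewest decimal places: 56.62 → 2 decimal places, 8.7 → 1 decimal place; limit is 1.
Rounded to 1 decimal place: 47.9 s.

47.9 s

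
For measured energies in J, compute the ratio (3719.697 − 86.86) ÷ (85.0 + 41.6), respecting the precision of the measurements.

28.70

3719.697 − 86.86 = 3632.837, limited to 2 d.p. → 6 s.f.; 85.0 + 41.6 = 126.6, limited to 1 d.p. → 4 s.f.
Carrying full precision, 3632.837 ÷ 126.6 = 28.6953949447…; keep min(6, 4) = 4 s.f.
Rounded to 4 significant figures: 28.70.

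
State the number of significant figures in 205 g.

3

205: zeros between nonzero digits are significant.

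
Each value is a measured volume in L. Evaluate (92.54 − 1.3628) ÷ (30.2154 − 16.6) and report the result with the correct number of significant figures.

92.54 − 1.3628 = 91.1772, limited to 2 d.p. → 4 s.f.; 30.2154 − 16.6 = 13.6154, limited to 1 d.p. → 3 s.f.
Carrying full precision, 91.1772 ÷ 13.6154 = 6.69662294167…; keep min(4, 3) = 3 s.f.
Rounded to 3 significant figures: 6.70.

6.70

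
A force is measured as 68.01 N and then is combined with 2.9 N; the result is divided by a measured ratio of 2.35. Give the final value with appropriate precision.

68.01 N + 2.9 N = 70.91 N; the sum is limited to 1 decimal place (3 s.f.).
Carrying full precision, 70.91 ÷ 2.35 = 30.1744680851… N; 2.35 has 3 s.f., so the result keeps min(3, 3) = 3 s.f.
Rounded to 3 significant figures: 30.2 N.

30.2 N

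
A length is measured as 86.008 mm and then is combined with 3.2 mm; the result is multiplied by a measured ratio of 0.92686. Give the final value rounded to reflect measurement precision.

86.008 mm + 3.2 mm = 89.208 mm; the sum is limited to 1 decimal place (3 s.f.).
Carrying full precision, 89.208 × 0.92686 = 82.68332688 mm; 0.92686 has 5 s.f., so the result keeps min(3, 5) = 3 s.f.
Rounded to 3 significant figures: 82.7 mm.

82.7 mm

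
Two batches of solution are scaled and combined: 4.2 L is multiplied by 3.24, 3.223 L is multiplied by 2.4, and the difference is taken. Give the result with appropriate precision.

6 L

4.2 × 3.24 = 13.608 → 14 L (2 s.f., last digit at the 10^0 place).
3.223 × 2.4 = 7.7352 → 7.7 L (2 s.f., last digit at the 10^-1 place).
Difference: 5.8728 L; keep the coarser place, 10^0.
Result: 6 L.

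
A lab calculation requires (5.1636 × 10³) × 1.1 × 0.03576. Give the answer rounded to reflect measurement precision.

2.0 × 10²

(5.1636 × 10³) × 1.1 × 0.03576 = 203.1153696
Multiplication/division keeps the fewest significant figures: 5.1636 × 10³ → 5 s.f., 1.1 → 2 s.f., 0.03576 → 4 s.f.; limit is 2.
Rounded to 2 significant figures: 2.0 × 10².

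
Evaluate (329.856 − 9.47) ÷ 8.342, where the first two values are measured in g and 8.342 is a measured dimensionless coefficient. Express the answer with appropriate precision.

329.856 g − 9.47 g = 320.386 g; the difference is limited to 2 decimal places (5 s.f.).
Carrying full precision, 320.386 ÷ 8.342 = 38.4063773675… g; 8.342 has 4 s.f., so the result keeps min(5, 4) = 4 s.f.
Rounded to 4 significant figures: 38.41 g.

38.41 g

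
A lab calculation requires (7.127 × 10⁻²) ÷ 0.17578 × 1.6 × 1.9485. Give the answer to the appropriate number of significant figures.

1.3

(7.127 × 10⁻²) ÷ 0.17578 × 1.6 × 1.9485 = 1.26403090226…
Multiplication/division keeps the fewest significant figures: 7.127 × 10⁻² → 4 s.f., 0.17578 → 5 s.f., 1.6 → 2 s.f., 1.9485 → 5 s.f.; limit is 2.
Rounded to 2 significant figures: 1.3.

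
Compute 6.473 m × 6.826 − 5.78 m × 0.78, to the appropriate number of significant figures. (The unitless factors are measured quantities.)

39.7 m

6.473 × 6.826 = 44.184698 → 44.18 m (4 s.f., last digit at the 10^-2 place).
5.78 × 0.78 = 4.5084 → 4.5 m (2 s.f., last digit at the 10^-1 place).
Difference: 39.676298 m; keep the coarser place, 10^-1.
Result: 39.7 m.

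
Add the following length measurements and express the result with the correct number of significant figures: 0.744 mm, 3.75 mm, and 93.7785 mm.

0.744 mm + 3.75 mm + 93.7785 mm = 98.2725 mm.
Addition/subtraction keeps the fewest decimal places: 0.744 → 3 decimal places, 3.75 → 2 decimal places, 93.7785 → 4 decimal places; limit is 2.
Rounded to 2 decimal places: 98.27 mm.

98.27 mm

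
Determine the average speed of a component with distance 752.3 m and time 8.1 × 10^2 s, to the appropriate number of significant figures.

9.3 × 10^-1 m/s

average speed = 752.3 m ÷ 8.1 × 10^2 s = 0.928765432099… m/s.
752.3 has 4 significant figures; 8.1 × 10^2 has 2.
Division/multiplication keeps the fewest: 2 significant figures.
Rounded: 9.3 × 10^-1 m/s.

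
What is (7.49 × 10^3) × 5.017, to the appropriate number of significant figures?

3.76 × 10^4

(7.49 × 10^3) × 5.017 = 37577.33
Multiplication/division keeps the fewest significant figures: 7.49 × 10^3 → 3 s.f., 5.017 → 4 s.f.; limit is 3.
Rounded to 3 significant figures: 3.76 × 10^4.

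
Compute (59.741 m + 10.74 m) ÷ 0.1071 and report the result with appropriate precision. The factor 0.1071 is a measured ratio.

658.1 m

59.741 m + 10.74 m = 70.481 m; the sum is limited to 2 decimal places (4 s.f.).
Carrying full precision, 70.481 ÷ 0.1071 = 658.085901027… m; 0.1071 has 4 s.f., so the result keeps min(4, 4) = 4 s.f.
Rounded to 4 significant figures: 658.1 m.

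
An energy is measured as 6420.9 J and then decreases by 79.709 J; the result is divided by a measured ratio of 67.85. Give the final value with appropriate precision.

93.46 J

6420.9 J − 79.709 J = 6341.191 J; the difference is limited to 1 decimal place (5 s.f.).
Carrying full precision, 6341.191 ÷ 67.85 = 93.4589683125… J; 67.85 has 4 s.f., so the result keeps min(5, 4) = 4 s.f.
Rounded to 4 significant figures: 93.46 J.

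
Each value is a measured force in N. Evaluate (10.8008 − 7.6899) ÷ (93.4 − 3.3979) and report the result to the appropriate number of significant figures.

10.8008 − 7.6899 = 3.1109, limited to 4 d.p. → 5 s.f.; 93.4 − 3.3979 = 90.0021, limited to 1 d.p. → 3 s.f.
Carrying full precision, 3.1109 ÷ 90.0021 = 0.0345647490447…; keep min(5, 3) = 3 s.f.
Rounded to 3 significant figures: 0.0346.

0.0346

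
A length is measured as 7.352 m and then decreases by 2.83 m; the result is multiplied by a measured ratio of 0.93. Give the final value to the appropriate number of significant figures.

7.352 m − 2.83 m = 4.522 m; the difference is limited to 2 decimal places (3 s.f.).
Carrying full precision, 4.522 × 0.93 = 4.20546 m; 0.93 has 2 s.f., so the result keeps min(3, 2) = 2 s.f.
Rounded to 2 significant figures: 4.2 m.

4.2 m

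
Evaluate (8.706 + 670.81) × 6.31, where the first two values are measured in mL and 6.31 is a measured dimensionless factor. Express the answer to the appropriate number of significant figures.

8.706 mL + 670.81 mL = 679.516 mL; the sum is limited to 2 decimal places (5 s.f.).
Carrying full precision, 679.516 × 6.31 = 4287.74596 mL; 6.31 has 3 s.f., so the result keeps min(5, 3) = 3 s.f.
Rounded to 3 significant figures: 4.29 × 10³ mL.

4.29 × 10³ mL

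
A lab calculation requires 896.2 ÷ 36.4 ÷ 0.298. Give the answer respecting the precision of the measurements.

896.2 ÷ 36.4 ÷ 0.298 = 82.6203997345…
Multiplication/division keeps the fewest significant figures: 896.2 → 4 s.f., 36.4 → 3 s.f., 0.298 → 3 s.f.; limit is 3.
Rounded to 3 significant figures: 82.6.

82.6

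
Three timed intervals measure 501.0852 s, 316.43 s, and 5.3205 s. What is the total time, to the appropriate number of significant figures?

822.84 s

501.0852 s + 316.43 s + 5.3205 s = 822.8357 s.
Addition/subtraction keeps the fewest decimal places: 501.0852 → 4 decimal places, 316.43 → 2 decimal places, 5.3205 → 4 decimal places; limit is 2.
Rounded to 2 decimal places: 822.84 s.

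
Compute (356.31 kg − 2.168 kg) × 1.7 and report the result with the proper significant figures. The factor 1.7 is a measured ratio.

356.31 kg − 2.168 kg = 354.142 kg; the difference is limited to 2 decimal places (5 s.f.).
Carrying full precision, 354.142 × 1.7 = 602.0414 kg; 1.7 has 2 s.f., so the result keeps min(5, 2) = 2 s.f.
Rounded to 2 significant figures: 6.0 × 10² kg.

6.0 × 10² kg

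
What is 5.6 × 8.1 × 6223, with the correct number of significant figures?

2.8 × 10⁵

5.6 × 8.1 × 6223 = 282275.28
Multiplication/division keeps the fewest significant figures: 5.6 → 2 s.f., 8.1 → 2 s.f., 6223 → 4 s.f.; limit is 2.
Rounded to 2 significant figures: 2.8 × 10⁵.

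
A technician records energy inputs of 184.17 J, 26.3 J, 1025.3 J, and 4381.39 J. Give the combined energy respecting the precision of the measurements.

5617.2 J

184.17 J + 26.3 J + 1025.3 J + 4381.39 J = 5617.16 J.
Addition/subtraction keeps the fewest decimal places: 184.17 → 2 decimal places, 26.3 → 1 decimal place, 1025.3 → 1 decimal place, 4381.39 → 2 decimal places; limit is 1.
Rounded to 1 decimal place: 5617.2 J.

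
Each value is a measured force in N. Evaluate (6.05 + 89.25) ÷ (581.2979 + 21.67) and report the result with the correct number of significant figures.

6.05 + 89.25 = 95.30, limited to 2 d.p. → 4 s.f.; 581.2979 + 21.67 = 602.9679, limited to 2 d.p. → 5 s.f.
Carrying full precision, 95.30 ÷ 602.9679 = 0.158051531433…; keep min(4, 5) = 4 s.f.
Rounded to 4 significant figures: 0.1581.

0.1581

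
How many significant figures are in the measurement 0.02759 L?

4

0.02759: leading zeros are not significant.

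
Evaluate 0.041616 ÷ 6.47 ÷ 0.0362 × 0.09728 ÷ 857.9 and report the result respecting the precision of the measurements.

2.01 × 10^-5

0.041616 ÷ 6.47 ÷ 0.0362 × 0.09728 ÷ 857.9 = 0.0000201481129923…
Multiplication/division keeps the fewest significant figures: 0.041616 → 5 s.f., 6.47 → 3 s.f., 0.0362 → 3 s.f., 0.09728 → 4 s.f., 857.9 → 4 s.f.; limit is 3.
Rounded to 3 significant figures: 2.01 × 10^-5.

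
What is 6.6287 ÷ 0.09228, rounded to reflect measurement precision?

71.83

6.6287 ÷ 0.09228 = 71.8324664066…
Multiplication/division keeps the fewest significant figures: 6.6287 → 5 s.f., 0.09228 → 4 s.f.; limit is 4.
Rounded to 4 significant figures: 71.83.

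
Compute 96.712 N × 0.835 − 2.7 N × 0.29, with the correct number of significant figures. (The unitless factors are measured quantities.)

80.0 N

96.712 × 0.835 = 80.75452 → 80.8 N (3 s.f., last digit at the 10^-1 place).
2.7 × 0.29 = 0.783 → 0.78 N (2 s.f., last digit at the 10^-2 place).
Difference: 79.97152 N; keep the coarser place, 10^-1.
Result: 80.0 N.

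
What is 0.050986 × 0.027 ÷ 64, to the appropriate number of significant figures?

2.2 × 10⁻⁵

0.050986 × 0.027 ÷ 64 = 0.00002150971875
Multiplication/division keeps the fewest significant figures: 0.050986 → 5 s.f., 0.027 → 2 s.f., 64 → 2 s.f.; limit is 2.
Rounded to 2 significant figures: 2.2 × 10⁻⁵.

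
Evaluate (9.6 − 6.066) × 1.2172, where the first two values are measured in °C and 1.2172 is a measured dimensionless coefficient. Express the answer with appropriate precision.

4.3 °C

9.6 °C − 6.066 °C = 3.534 °C; the difference is limited to 1 decimal place (2 s.f.).
Carrying full precision, 3.534 × 1.2172 = 4.3015848 °C; 1.2172 has 5 s.f., so the result keeps min(2, 5) = 2 s.f.
Rounded to 2 significant figures: 4.3 °C.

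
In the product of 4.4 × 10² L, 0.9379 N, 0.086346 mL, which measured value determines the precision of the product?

4.4 × 10² L → 2 s.f.; 0.9379 N → 4 s.f.; 0.086346 mL → 5 s.f.
The fewest is 2 significant figures, from 4.4 × 10² L.

4.4 × 10² L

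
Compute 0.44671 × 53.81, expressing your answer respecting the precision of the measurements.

24.04

0.44671 × 53.81 = 24.0374651
Multiplication/division keeps the fewest significant figures: 0.44671 → 5 s.f., 53.81 → 4 s.f.; limit is 4.
Rounded to 4 significant figures: 24.04.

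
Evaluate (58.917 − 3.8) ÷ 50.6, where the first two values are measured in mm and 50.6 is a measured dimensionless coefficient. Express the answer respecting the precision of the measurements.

1.09 mm

58.917 mm − 3.8 mm = 55.117 mm; the difference is limited to 1 decimal place (3 s.f.).
Carrying full precision, 55.117 ÷ 50.6 = 1.0892687747… mm; 50.6 has 3 s.f., so the result keeps min(3, 3) = 3 s.f.
Rounded to 3 significant figures: 1.09 mm.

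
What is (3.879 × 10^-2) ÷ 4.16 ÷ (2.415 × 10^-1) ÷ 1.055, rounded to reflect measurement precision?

(3.879 × 10^-2) ÷ 4.16 ÷ (2.415 × 10^-1) ÷ 1.055 = 0.0365979579868…
Multiplication/division keeps the fewest significant figures: 3.879 × 10^-2 → 4 s.f., 4.16 → 3 s.f., 2.415 × 10^-1 → 4 s.f., 1.055 → 4 s.f.; limit is 3.
Rounded to 3 significant figures: 0.0366.

0.0366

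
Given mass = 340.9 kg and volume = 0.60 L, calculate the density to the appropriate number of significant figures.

density = 340.9 kg ÷ 0.60 L = 568.166666667… kg/L.
340.9 has 4 significant figures; 0.60 has 2.
Division/multiplication keeps the fewest: 2 significant figures.
Rounded: 5.7 × 10^2 kg/L.

5.7 × 10^2 kg/L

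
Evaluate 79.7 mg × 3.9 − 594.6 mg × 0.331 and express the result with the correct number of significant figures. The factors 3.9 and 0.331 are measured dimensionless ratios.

1.1 × 10² mg

79.7 × 3.9 = 310.83 → 3.1 × 10² mg (2 s.f., last digit at the 10^1 place).
594.6 × 0.331 = 196.8126 → 197 mg (3 s.f., last digit at the 10^0 place).
Difference: 114.0174 mg; keep the coarser place, 10^1.
Result: 1.1 × 10² mg.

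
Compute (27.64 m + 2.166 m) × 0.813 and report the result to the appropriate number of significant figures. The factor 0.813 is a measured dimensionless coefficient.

24.2 m

27.64 m + 2.166 m = 29.806 m; the sum is limited to 2 decimal places (4 s.f.).
Carrying full precision, 29.806 × 0.813 = 24.232278 m; 0.813 has 3 s.f., so the result keeps min(4, 3) = 3 s.f.
Rounded to 3 significant figures: 24.2 m.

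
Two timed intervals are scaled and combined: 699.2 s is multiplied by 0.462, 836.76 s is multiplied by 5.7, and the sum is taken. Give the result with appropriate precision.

699.2 × 0.462 = 323.0304 → 323 s (3 s.f., last digit at the 10^0 place).
836.76 × 5.7 = 4769.532 → 4.8 × 10³ s (2 s.f., last digit at the 10^2 place).
Sum: 5092.5624 s; keep the coarser place, 10^2.
Result: 5.1 × 10³ s.

5.1 × 10³ s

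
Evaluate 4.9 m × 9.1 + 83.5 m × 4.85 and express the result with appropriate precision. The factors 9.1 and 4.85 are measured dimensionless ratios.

4.9 × 9.1 = 44.59 → 45 m (2 s.f., last digit at the 10^0 place).
83.5 × 4.85 = 404.975 → 405 m (3 s.f., last digit at the 10^0 place).
Sum: 449.565 m; keep the coarser place, 10^0.
Result: 4.50 × 10^2 m.

4.50 × 10^2 m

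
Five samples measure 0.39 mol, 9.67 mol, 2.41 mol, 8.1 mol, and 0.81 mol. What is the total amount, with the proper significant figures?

0.39 mol + 9.67 mol + 2.41 mol + 8.1 mol + 0.81 mol = 21.38 mol.
Addition/subtraction keeps the fewest decimal places: 0.39 → 2 decimal places, 9.67 → 2 decimal places, 2.41 → 2 decimal places, 8.1 → 1 decimal place, 0.81 → 2 decimal places; limit is 1.
Rounded to 1 decimal place: 21.4 mol.

21.4 mol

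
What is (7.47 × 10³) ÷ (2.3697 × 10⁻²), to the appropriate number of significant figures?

3.15 × 10⁵

(7.47 × 10³) ÷ (2.3697 × 10⁻²) = 315229.775921…
Multiplication/division keeps the fewest significant figures: 7.47 × 10³ → 3 s.f., 2.3697 × 10⁻² → 5 s.f.; limit is 3.
Rounded to 3 significant figures: 3.15 × 10⁵.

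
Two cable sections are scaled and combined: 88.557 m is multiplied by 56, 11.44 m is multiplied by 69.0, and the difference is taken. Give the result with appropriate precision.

88.557 × 56 = 4959.192 → 5.0 × 10³ m (2 s.f., last digit at the 10^2 place).
11.44 × 69.0 = 789.36 → 789 m (3 s.f., last digit at the 10^0 place).
Difference: 4169.832 m; keep the coarser place, 10^2.
Result: 4.2 × 10³ m.

4.2 × 10³ m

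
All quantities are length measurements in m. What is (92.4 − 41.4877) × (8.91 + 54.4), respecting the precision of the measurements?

92.4 − 41.4877 = 50.9123, limited to 1 d.p. → 3 s.f.; 8.91 + 54.4 = 63.31, limited to 1 d.p. → 3 s.f.
Carrying full precision, 50.9123 × 63.31 = 3223.257713; keep min(3, 3) = 3 s.f.
Rounded to 3 significant figures: 3.22 × 10^3 m².

3.22 × 10^3 m²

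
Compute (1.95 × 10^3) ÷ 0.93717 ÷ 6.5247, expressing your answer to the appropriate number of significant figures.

(1.95 × 10^3) ÷ 0.93717 ÷ 6.5247 = 318.900856409…
Multiplication/division keeps the fewest significant figures: 1.95 × 10^3 → 3 s.f., 0.93717 → 5 s.f., 6.5247 → 5 s.f.; limit is 3.
Rounded to 3 significant figures: 319.

319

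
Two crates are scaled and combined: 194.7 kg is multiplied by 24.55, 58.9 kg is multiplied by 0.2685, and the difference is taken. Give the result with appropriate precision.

194.7 × 24.55 = 4779.885 → 4.780 × 10³ kg (4 s.f., last digit at the 10^0 place).
58.9 × 0.2685 = 15.81465 → 15.8 kg (3 s.f., last digit at the 10^-1 place).
Difference: 4764.07035 kg; keep the coarser place, 10^0.
Result: 4764 kg.

4764 kg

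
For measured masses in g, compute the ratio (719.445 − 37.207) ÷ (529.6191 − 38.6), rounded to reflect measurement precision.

719.445 − 37.207 = 682.238, limited to 3 d.p. → 6 s.f.; 529.6191 − 38.6 = 491.0191, limited to 1 d.p. → 4 s.f.
Carrying full precision, 682.238 ÷ 491.0191 = 1.3894327125…; keep min(6, 4) = 4 s.f.
Rounded to 4 significant figures: 1.389.

1.389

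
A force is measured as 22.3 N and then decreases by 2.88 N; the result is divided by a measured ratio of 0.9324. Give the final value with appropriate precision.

20.8 N

22.3 N − 2.88 N = 19.42 N; the difference is limited to 1 decimal place (3 s.f.).
Carrying full precision, 19.42 ÷ 0.9324 = 20.827970828… N; 0.9324 has 4 s.f., so the result keeps min(3, 4) = 3 s.f.
Rounded to 3 significant figures: 20.8 N.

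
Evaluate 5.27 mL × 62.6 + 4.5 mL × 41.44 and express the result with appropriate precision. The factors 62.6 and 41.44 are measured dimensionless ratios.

5.2 × 10² mL

5.27 × 62.6 = 329.902 → 330. mL (3 s.f., last digit at the 10^0 place).
4.5 × 41.44 = 186.48 → 1.9 × 10² mL (2 s.f., last digit at the 10^1 place).
Sum: 516.382 mL; keep the coarser place, 10^1.
Result: 5.2 × 10² mL.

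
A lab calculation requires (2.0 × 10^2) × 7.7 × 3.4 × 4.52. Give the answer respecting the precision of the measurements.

2.4 × 10^4

(2.0 × 10^2) × 7.7 × 3.4 × 4.52 = 23666.72
Multiplication/division keeps the fewest significant figures: 2.0 × 10^2 → 2 s.f., 7.7 → 2 s.f., 3.4 → 2 s.f., 4.52 → 3 s.f.; limit is 2.
Rounded to 2 significant figures: 2.4 × 10^4.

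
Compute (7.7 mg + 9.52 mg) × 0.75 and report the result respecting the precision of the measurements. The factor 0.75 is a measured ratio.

7.7 mg + 9.52 mg = 17.22 mg; the sum is limited to 1 decimal place (3 s.f.).
Carrying full precision, 17.22 × 0.75 = 12.915 mg; 0.75 has 2 s.f., so the result keeps min(3, 2) = 2 s.f.
Rounded to 2 significant figures: 13 mg.

13 mg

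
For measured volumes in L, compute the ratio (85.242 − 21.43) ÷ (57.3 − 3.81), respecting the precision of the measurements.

1.19

85.242 − 21.43 = 63.812, limited to 2 d.p. → 4 s.f.; 57.3 − 3.81 = 53.49, limited to 1 d.p. → 3 s.f.
Carrying full precision, 63.812 ÷ 53.49 = 1.19297064872…; keep min(4, 3) = 3 s.f.
Rounded to 3 significant figures: 1.19.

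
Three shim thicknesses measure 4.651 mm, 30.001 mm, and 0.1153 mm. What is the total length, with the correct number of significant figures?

4.651 mm + 30.001 mm + 0.1153 mm = 34.7673 mm.
Addition/subtraction keeps the fewest decimal places: 4.651 → 3 decimal places, 30.001 → 3 decimal places, 0.1153 → 4 decimal places; limit is 3.
Rounded to 3 decimal places: 34.767 mm.

34.767 mm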